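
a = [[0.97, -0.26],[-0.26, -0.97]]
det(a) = -1.008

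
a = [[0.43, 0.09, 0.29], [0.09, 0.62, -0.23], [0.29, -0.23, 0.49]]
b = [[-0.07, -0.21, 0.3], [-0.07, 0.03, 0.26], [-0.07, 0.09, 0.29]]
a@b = [[-0.06,-0.06,0.24], [-0.03,-0.02,0.12], [-0.04,-0.02,0.17]]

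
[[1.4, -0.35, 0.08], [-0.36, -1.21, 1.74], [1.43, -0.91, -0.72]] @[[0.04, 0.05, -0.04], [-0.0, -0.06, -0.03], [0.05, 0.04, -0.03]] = [[0.06, 0.09, -0.05], [0.07, 0.12, -0.0], [0.02, 0.10, -0.01]]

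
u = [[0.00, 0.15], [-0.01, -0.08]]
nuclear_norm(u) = 0.18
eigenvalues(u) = [-0.03, -0.05]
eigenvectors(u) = [[0.98,-0.95], [-0.2,0.32]]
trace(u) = -0.08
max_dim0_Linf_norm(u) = 0.15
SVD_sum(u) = [[0.0, 0.15], [-0.00, -0.08]] + [[-0.0, 0.00], [-0.01, 0.0]]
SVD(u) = [[0.88,-0.47], [-0.47,-0.88]] @ diag([0.17006529658297706, 0.00882014161700609]) @ [[0.03,1.0],  [1.00,-0.03]]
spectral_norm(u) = 0.17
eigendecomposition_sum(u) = [[-0.08, -0.22], [0.02, 0.04]] + [[0.08, 0.38], [-0.03, -0.13]]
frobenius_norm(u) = 0.17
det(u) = 0.00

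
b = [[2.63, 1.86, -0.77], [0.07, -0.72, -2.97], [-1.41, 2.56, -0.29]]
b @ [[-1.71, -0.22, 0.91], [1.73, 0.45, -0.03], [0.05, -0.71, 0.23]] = [[-1.32,0.81,2.16],[-1.51,1.77,-0.60],[6.83,1.67,-1.43]]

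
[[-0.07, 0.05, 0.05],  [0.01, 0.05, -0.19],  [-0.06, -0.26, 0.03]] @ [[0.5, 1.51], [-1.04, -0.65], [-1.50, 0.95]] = [[-0.16, -0.09], [0.24, -0.2], [0.20, 0.11]]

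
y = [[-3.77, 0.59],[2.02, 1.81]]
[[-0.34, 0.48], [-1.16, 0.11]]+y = [[-4.11, 1.07], [0.86, 1.92]]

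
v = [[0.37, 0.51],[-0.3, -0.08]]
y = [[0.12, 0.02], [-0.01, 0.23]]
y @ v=[[0.04, 0.06], [-0.07, -0.02]]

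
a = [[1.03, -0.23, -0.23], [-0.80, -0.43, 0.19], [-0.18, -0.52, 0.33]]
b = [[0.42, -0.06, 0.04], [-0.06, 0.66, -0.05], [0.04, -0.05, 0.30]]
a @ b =[[0.44, -0.2, -0.02], [-0.30, -0.25, 0.05], [-0.03, -0.35, 0.12]]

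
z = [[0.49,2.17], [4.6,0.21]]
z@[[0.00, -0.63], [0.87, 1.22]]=[[1.89,2.34], [0.18,-2.64]]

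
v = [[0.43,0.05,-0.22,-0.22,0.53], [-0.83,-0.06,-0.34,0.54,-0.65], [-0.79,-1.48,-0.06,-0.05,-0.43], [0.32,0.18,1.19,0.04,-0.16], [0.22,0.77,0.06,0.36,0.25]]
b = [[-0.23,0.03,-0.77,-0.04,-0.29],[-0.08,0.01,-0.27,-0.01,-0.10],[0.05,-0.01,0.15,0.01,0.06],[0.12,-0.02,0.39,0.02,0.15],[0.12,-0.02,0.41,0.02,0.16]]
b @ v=[[0.41, 0.90, 0.02, -0.0, 0.12],[0.15, 0.32, 0.01, 0.0, 0.04],[-0.07, -0.17, -0.0, -0.00, -0.02],[-0.2, -0.45, -0.01, -0.0, -0.06],[-0.21, -0.47, -0.01, 0.00, -0.06]]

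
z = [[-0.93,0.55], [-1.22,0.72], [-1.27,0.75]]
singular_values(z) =[2.31, 0.0]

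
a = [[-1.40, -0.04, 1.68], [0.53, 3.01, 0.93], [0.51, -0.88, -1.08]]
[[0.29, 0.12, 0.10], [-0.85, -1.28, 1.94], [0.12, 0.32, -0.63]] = a @ [[-0.08, -0.15, -0.02],  [-0.3, -0.38, 0.63],  [0.1, -0.06, 0.06]]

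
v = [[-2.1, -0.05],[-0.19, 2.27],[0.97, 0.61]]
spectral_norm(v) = 2.39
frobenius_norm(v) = 3.30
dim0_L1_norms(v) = [3.26, 2.93]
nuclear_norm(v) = 4.67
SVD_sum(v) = [[-0.81, -1.05], [1.03, 1.33], [0.66, 0.85]] + [[-1.29, 1.0], [-1.22, 0.94], [0.31, -0.24]]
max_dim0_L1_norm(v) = 3.26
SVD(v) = [[0.55, 0.72], [-0.7, 0.67], [-0.45, -0.17]] @ diag([2.394115707281373, 2.2765566059618663]) @ [[-0.61, -0.79], [-0.79, 0.61]]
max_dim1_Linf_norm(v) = 2.27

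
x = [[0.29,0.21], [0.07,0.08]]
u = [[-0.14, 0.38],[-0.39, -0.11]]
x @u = [[-0.12, 0.09], [-0.04, 0.02]]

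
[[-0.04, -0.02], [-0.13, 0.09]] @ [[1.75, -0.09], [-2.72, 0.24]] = [[-0.02, -0.00], [-0.47, 0.03]]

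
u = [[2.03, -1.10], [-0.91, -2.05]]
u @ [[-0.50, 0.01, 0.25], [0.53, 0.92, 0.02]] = [[-1.60, -0.99, 0.49], [-0.63, -1.90, -0.27]]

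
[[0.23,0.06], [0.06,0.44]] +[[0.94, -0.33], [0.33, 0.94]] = [[1.17, -0.27], [0.39, 1.38]]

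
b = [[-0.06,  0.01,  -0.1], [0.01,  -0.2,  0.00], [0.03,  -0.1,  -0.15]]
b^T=[[-0.06, 0.01, 0.03], [0.01, -0.20, -0.10], [-0.10, 0.00, -0.15]]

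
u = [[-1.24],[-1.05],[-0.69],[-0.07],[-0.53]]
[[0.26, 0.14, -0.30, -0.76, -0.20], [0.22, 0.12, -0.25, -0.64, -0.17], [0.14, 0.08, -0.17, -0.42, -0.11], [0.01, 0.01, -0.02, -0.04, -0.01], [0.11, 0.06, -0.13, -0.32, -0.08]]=u @ [[-0.21, -0.11, 0.24, 0.61, 0.16]]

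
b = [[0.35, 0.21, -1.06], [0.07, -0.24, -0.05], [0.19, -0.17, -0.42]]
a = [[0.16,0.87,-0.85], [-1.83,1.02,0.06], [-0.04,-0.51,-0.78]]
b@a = [[-0.29, 1.06, 0.54], [0.45, -0.16, -0.03], [0.36, 0.21, 0.16]]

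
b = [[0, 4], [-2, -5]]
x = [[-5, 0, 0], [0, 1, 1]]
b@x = [[0, 4, 4], [10, -5, -5]]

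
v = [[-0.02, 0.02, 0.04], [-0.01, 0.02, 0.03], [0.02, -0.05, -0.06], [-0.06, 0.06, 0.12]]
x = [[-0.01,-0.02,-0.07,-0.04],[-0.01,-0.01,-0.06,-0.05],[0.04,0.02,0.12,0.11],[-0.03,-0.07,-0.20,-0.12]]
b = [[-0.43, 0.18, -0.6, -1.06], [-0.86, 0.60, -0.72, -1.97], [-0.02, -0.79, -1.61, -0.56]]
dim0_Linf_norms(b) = [0.86, 0.79, 1.61, 1.97]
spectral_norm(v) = 0.18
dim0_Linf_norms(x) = [0.04, 0.07, 0.2, 0.12]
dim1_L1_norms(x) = [0.14, 0.13, 0.29, 0.42]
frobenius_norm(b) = 3.28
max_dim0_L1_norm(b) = 3.59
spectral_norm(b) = 2.87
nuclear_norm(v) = 0.20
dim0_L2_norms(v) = [0.07, 0.08, 0.14]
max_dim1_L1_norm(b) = 4.15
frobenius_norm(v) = 0.18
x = v @ b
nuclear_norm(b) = 4.45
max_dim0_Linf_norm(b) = 1.97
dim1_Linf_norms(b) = [1.06, 1.97, 1.61]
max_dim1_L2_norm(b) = 2.34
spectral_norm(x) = 0.32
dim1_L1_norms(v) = [0.08, 0.06, 0.13, 0.24]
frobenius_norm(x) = 0.32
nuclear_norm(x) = 0.37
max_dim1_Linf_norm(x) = 0.2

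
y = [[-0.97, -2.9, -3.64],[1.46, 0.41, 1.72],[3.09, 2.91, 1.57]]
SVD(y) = [[-0.69, -0.69, -0.22], [0.31, -0.01, -0.95], [0.65, -0.72, 0.22]] @ diag([6.5352618898975345, 2.0875212248736736, 1.1279659419303703]) @ [[0.48, 0.62, 0.62], [-0.76, -0.06, 0.64], [-0.43, 0.79, -0.44]]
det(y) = -15.39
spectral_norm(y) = 6.54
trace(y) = 1.01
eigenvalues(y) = [(1.14+3.29j), (1.14-3.29j), (-1.27+0j)]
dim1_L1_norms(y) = [7.51, 3.59, 7.57]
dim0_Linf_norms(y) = [3.09, 2.91, 3.64]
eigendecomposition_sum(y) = [[-0.49+2.04j, -1.54+0.80j, -1.78+0.49j], [0.77-0.40j, 0.67+0.27j, 0.64+0.43j], [1.51-0.42j, 1.08+0.72j, 0.97+0.98j]] + [[-0.49-2.04j, -1.54-0.80j, -1.78-0.49j],[(0.77+0.4j), 0.67-0.27j, 0.64-0.43j],[(1.51+0.42j), (1.08-0.72j), 0.97-0.98j]] + [[0.02+0.00j, (0.18+0j), (-0.09+0j)], [-0.09-0.00j, (-0.93-0j), (0.45-0j)], [0.07+0.00j, 0.75+0.00j, -0.36+0.00j]]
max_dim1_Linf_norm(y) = 3.64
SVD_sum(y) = [[-2.17, -2.79, -2.82], [0.97, 1.25, 1.26], [2.04, 2.63, 2.66]] + [[1.1, 0.08, -0.93], [0.02, 0.00, -0.02], [1.16, 0.09, -0.97]] + [[0.1, -0.19, 0.11], [0.46, -0.84, 0.48], [-0.11, 0.20, -0.11]]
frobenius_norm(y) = 6.95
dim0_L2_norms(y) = [3.55, 4.13, 4.32]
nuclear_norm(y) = 9.75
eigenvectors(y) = [[(-0.76+0j),-0.76-0.00j,0.15+0.00j],[(0.21+0.24j),(0.21-0.24j),(-0.77+0j)],[(0.28+0.5j),(0.28-0.5j),(0.62+0j)]]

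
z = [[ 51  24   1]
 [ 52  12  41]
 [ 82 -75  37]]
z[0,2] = 1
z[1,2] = 41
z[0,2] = 1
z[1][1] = 12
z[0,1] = 24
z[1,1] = 12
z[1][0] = 52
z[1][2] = 41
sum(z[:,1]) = -39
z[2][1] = -75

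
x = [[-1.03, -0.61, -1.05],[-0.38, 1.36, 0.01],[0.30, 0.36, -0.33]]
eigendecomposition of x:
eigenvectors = [[-0.29+0.00j, (0.85+0j), 0.85-0.00j], [(0.95+0j), (0.15+0.03j), 0.15-0.03j], [0.14+0.00j, -0.32-0.39j, (-0.32+0.39j)]]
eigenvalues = [(1.48+0j), (-0.74+0.46j), (-0.74-0.46j)]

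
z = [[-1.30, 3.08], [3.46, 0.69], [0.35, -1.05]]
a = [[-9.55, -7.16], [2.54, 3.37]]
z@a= [[20.24, 19.69], [-31.29, -22.45], [-6.01, -6.04]]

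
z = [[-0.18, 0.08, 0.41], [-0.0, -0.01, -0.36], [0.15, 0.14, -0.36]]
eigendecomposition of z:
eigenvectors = [[0.78+0.00j, -0.21-0.63j, -0.21+0.63j], [(-0.38+0j), 0.68+0.00j, (0.68-0j)], [(-0.5+0j), 0.04-0.31j, 0.04+0.31j]]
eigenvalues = [(-0.49+0j), (-0.03+0.16j), (-0.03-0.16j)]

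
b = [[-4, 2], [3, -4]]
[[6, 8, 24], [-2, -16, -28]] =b @[[-2, 0, -4], [-1, 4, 4]]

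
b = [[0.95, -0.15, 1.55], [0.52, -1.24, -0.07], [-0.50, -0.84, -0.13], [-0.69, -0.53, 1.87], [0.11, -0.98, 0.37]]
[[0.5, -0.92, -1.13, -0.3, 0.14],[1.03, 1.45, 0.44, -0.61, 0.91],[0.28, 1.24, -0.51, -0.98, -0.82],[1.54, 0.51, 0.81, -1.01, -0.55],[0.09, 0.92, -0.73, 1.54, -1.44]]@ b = [[0.78, 2.04, 0.48], [2.03, -2.89, 0.63], [1.75, 0.17, -1.72], [1.96, -0.47, 0.15], [-0.29, 0.05, 2.52]]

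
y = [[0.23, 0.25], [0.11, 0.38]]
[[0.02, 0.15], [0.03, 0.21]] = y@[[0.01, 0.08], [0.08, 0.52]]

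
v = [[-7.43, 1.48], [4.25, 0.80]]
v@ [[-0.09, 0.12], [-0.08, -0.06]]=[[0.55, -0.98], [-0.45, 0.46]]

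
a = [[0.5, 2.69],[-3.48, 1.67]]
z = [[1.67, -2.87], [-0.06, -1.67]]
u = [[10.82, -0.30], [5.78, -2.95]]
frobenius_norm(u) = 12.62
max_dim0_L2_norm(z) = 3.32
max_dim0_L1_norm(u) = 16.6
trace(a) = 2.17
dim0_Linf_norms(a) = [3.48, 2.69]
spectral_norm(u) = 12.38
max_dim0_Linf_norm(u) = 10.82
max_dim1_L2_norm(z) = 3.32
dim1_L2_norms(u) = [10.82, 6.49]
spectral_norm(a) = 3.98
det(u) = -30.19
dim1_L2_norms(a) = [2.74, 3.86]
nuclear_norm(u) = 14.82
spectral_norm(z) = 3.63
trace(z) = 0.00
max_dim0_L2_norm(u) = 12.27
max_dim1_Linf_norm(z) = 2.87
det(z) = -2.96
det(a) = 10.20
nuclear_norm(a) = 6.54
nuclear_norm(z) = 4.44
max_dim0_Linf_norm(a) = 3.48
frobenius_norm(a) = 4.73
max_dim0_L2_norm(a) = 3.52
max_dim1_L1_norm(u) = 11.12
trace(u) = 7.87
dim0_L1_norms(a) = [3.98, 4.36]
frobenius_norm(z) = 3.72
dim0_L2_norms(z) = [1.67, 3.32]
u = z @ a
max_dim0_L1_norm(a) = 4.36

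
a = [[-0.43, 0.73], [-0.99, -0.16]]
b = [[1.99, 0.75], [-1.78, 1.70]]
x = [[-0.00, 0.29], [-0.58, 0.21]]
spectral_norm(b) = 2.77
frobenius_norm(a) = 1.31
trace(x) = 0.21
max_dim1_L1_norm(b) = 3.48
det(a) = 0.79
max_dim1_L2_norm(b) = 2.46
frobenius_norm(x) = 0.68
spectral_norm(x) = 0.63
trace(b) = 3.69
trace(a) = -0.59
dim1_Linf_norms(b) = [1.99, 1.78]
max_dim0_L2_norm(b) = 2.67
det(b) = 4.72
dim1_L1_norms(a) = [1.16, 1.15]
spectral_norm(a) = 1.10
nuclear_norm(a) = 1.82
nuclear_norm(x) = 0.89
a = b @ x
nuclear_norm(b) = 4.47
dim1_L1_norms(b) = [2.74, 3.48]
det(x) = 0.17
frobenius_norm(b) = 3.25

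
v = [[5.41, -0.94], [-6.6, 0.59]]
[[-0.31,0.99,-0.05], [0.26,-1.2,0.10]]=v @ [[-0.02, 0.18, -0.02], [0.21, -0.02, -0.06]]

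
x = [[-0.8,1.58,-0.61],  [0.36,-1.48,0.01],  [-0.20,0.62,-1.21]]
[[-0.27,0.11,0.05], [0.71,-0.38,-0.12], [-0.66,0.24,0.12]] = x @[[-1.7,0.87,0.29], [-0.89,0.47,0.15], [0.37,-0.10,-0.07]]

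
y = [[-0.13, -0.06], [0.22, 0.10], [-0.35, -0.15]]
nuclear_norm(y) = 0.48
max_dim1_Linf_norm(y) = 0.35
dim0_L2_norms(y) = [0.43, 0.19]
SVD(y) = [[-0.30, 0.52], [0.51, -0.62], [-0.80, -0.59]] @ diag([0.4731510367479531, 0.0053006060348820385]) @ [[0.92, 0.40], [0.40, -0.92]]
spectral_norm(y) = 0.47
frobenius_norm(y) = 0.47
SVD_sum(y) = [[-0.13, -0.06], [0.22, 0.1], [-0.35, -0.15]] + [[0.0,  -0.0], [-0.00,  0.0], [-0.00,  0.00]]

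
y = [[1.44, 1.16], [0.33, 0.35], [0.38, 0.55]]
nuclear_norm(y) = 2.20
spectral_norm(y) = 2.02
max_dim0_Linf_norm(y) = 1.44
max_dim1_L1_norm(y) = 2.6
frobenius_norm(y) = 2.02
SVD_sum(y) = [[1.39, 1.21], [0.36, 0.31], [0.49, 0.43]] + [[0.05, -0.05],[-0.03, 0.04],[-0.11, 0.12]]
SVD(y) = [[-0.92, 0.38],[-0.24, -0.25],[-0.32, -0.89]] @ diag([2.0156755598532157, 0.18588178342813425]) @ [[-0.75, -0.66], [0.66, -0.75]]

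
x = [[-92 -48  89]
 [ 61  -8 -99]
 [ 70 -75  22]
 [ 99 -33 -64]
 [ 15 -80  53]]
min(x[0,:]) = -92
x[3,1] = -33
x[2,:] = [70, -75, 22]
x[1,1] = -8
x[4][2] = 53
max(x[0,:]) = 89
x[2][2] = 22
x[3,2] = -64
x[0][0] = -92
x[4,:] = [15, -80, 53]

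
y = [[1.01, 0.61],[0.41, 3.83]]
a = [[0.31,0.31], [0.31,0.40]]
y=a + [[0.7,  0.30], [0.1,  3.43]]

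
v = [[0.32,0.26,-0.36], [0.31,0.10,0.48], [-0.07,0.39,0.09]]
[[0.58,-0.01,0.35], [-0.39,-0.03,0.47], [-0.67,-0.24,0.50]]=v @ [[1.24,0.27,0.49], [-1.18,-0.54,1.29], [-1.36,-0.13,0.4]]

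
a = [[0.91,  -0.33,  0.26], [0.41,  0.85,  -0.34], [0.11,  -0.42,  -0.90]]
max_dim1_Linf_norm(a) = 0.91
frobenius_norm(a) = 1.73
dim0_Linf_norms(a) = [0.91, 0.85, 0.9]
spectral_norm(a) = 1.01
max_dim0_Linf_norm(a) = 0.91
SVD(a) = [[-0.43, 0.78, -0.45], [-0.86, -0.21, 0.46], [0.26, 0.58, 0.77]] @ diag([1.0050415494447855, 1.0034732292140152, 0.996108910782562]) @ [[-0.72, -0.70, -0.06], [0.69, -0.68, -0.25], [-0.14, 0.22, -0.97]]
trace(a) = 0.86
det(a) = -1.00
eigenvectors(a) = [[(0.7+0j), (0.7-0j), (-0.1+0j)],  [(0.01-0.69j), (0.01+0.69j), 0.20+0.00j],  [(0.07+0.14j), (0.07-0.14j), 0.97+0.00j]]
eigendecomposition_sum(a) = [[0.46+0.19j, -0.17+0.45j, 0.08-0.07j],[(0.19-0.45j), 0.45+0.18j, (-0.07-0.08j)],[(0.01+0.11j), (-0.11+0.01j), 0.02+0.01j]] + [[(0.46-0.19j),  (-0.17-0.45j),  0.08+0.07j], [0.19+0.45j,  0.45-0.18j,  (-0.07+0.08j)], [(0.01-0.11j),  -0.11-0.01j,  (0.02-0.01j)]] + [[(-0.01-0j), 0.02+0.00j, 0.10+0.00j], [0.02+0.00j, (-0.04-0j), (-0.2-0j)], [(0.1+0j), -0.20-0.00j, -0.95-0.00j]]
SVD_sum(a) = [[0.31, 0.3, 0.02], [0.62, 0.60, 0.05], [-0.19, -0.18, -0.01]] + [[0.54, -0.54, -0.2], [-0.15, 0.15, 0.05], [0.40, -0.4, -0.15]] + [[0.06, -0.1, 0.43], [-0.06, 0.10, -0.44], [-0.10, 0.17, -0.74]]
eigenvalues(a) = [(0.93+0.38j), (0.93-0.38j), (-1+0j)]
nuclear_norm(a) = 3.00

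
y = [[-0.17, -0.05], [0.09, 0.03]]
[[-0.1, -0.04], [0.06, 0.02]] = y @ [[0.52,  0.19], [0.32,  0.12]]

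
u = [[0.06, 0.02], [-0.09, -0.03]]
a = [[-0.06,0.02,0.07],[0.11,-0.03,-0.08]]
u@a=[[-0.0, 0.0, 0.00], [0.0, -0.00, -0.00]]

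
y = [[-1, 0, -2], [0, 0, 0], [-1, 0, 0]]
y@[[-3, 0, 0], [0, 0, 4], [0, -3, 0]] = [[3, 6, 0], [0, 0, 0], [3, 0, 0]]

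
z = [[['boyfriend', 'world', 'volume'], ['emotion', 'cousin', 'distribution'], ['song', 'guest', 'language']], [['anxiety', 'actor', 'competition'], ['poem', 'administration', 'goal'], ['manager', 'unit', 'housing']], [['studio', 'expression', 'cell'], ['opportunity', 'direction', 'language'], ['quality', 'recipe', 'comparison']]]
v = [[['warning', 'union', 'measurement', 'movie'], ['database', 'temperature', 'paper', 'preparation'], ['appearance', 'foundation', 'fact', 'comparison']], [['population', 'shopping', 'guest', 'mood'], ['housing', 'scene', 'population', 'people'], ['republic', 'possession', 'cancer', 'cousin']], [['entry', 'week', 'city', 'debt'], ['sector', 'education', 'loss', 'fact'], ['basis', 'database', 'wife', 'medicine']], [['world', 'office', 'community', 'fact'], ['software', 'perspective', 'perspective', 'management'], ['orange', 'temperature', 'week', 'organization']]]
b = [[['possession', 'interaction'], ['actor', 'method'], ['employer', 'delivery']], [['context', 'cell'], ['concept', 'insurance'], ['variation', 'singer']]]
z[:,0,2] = ['volume', 'competition', 'cell']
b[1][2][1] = 'singer'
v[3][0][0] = 'world'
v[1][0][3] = 'mood'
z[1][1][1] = 'administration'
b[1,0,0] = 'context'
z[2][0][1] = 'expression'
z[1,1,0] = 'poem'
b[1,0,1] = 'cell'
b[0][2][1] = 'delivery'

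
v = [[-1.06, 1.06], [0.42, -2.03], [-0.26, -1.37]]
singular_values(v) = [2.75, 0.97]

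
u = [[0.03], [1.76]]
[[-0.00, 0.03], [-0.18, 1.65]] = u@[[-0.1, 0.94]]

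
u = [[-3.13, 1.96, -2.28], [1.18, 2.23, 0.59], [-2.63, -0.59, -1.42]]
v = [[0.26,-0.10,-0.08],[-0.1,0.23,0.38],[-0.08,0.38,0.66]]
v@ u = [[-0.72, 0.33, -0.54], [-0.41, 0.09, -0.18], [-1.04, 0.30, -0.53]]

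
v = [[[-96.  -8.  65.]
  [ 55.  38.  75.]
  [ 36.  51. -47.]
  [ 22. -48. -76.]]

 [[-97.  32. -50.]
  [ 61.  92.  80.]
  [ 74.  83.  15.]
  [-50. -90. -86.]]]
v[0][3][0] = 22.0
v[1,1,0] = 61.0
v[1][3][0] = -50.0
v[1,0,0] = -97.0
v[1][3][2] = -86.0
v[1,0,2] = -50.0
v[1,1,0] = 61.0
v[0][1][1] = 38.0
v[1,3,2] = -86.0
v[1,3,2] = -86.0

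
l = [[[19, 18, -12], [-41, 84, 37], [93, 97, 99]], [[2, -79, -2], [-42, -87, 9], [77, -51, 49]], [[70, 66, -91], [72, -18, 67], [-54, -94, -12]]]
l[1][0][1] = -79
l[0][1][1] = 84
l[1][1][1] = -87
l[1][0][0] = 2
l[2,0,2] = -91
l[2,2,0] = -54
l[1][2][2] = 49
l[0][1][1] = 84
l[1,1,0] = -42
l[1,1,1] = -87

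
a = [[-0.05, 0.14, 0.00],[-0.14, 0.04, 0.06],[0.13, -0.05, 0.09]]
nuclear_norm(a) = 0.44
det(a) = 0.00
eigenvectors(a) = [[(0.14-0.59j), (0.14+0.59j), 0.25+0.00j], [(0.67+0j), 0.67-0.00j, (0.29+0j)], [-0.29+0.31j, (-0.29-0.31j), (0.92+0j)]]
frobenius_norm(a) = 0.27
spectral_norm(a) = 0.23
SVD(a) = [[-0.52, 0.26, -0.81], [-0.58, 0.59, 0.56], [0.63, 0.76, -0.16]] @ diag([0.22869539022042518, 0.10651107375849365, 0.10370057694506908]) @ [[0.82, -0.56, 0.10], [0.03, 0.21, 0.98], [-0.57, -0.8, 0.19]]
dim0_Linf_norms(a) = [0.14, 0.14, 0.09]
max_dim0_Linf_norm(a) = 0.14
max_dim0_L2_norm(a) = 0.2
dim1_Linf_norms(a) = [0.14, 0.14, 0.13]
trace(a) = 0.08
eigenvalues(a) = [(-0.01+0.15j), (-0.01-0.15j), (0.11+0j)]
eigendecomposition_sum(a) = [[(-0.03+0.06j),0.07+0.00j,(-0.01-0.02j)], [-0.08-0.02j,(0.02+0.07j),0.02-0.02j], [(0.04-0.03j),(-0.04-0.02j),0.02j]] + [[-0.03-0.06j, 0.07-0.00j, -0.01+0.02j],[(-0.08+0.02j), (0.02-0.07j), 0.02+0.02j],[(0.04+0.03j), (-0.04+0.02j), 0.00-0.02j]] + [[(0.01-0j), 0.01-0.00j, 0.02-0.00j], [(0.01-0j), 0.01-0.00j, (0.03-0j)], [(0.05-0j), (0.03-0j), 0.09-0.00j]]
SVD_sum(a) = [[-0.10, 0.07, -0.01],[-0.11, 0.07, -0.01],[0.12, -0.08, 0.01]] + [[0.0, 0.01, 0.03], [0.0, 0.01, 0.06], [0.0, 0.02, 0.08]] + [[0.05, 0.07, -0.02], [-0.03, -0.05, 0.01], [0.01, 0.01, -0.00]]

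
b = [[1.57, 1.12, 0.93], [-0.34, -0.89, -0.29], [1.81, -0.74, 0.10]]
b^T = [[1.57, -0.34, 1.81], [1.12, -0.89, -0.74], [0.93, -0.29, 0.10]]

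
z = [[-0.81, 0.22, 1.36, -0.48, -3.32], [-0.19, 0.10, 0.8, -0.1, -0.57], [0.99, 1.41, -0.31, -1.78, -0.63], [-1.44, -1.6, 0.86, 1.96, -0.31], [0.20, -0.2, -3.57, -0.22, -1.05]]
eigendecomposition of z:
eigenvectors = [[0.57+0.00j,0.80+0.00j,(0.8-0j),0.37+0.00j,-0.83+0.00j], [0.19+0.00j,(0.15+0.05j),(0.15-0.05j),(0.57+0j),0.49+0.00j], [0.53+0.00j,-0.09-0.12j,-0.09+0.12j,-0.01+0.00j,-0.13+0.00j], [(-0.44+0j),0.37+0.15j,0.37-0.15j,0.72+0.00j,(-0.12+0j)], [(-0.4+0j),0.12-0.37j,(0.12+0.37j),-0.16+0.00j,0.20+0.00j]]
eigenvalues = [(3.21+0j), (-1.66+1.25j), (-1.66-1.25j), (-0+0j), (0.01+0j)]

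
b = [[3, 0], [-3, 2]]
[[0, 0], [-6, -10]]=b @ [[0, 0], [-3, -5]]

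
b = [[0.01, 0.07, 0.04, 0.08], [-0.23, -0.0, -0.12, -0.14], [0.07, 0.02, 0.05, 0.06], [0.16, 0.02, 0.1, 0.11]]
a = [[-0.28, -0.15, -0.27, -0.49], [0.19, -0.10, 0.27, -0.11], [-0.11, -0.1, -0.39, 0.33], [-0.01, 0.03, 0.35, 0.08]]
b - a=[[0.29, 0.22, 0.31, 0.57], [-0.42, 0.1, -0.39, -0.03], [0.18, 0.12, 0.44, -0.27], [0.17, -0.01, -0.25, 0.03]]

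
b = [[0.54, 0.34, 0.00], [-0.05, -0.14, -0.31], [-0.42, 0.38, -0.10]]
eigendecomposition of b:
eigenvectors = [[(0.88+0j), -0.12+0.22j, (-0.12-0.22j)], [0.13+0.00j, -0.04-0.59j, -0.04+0.59j], [-0.46+0.00j, -0.77+0.00j, (-0.77-0j)]]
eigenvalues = [(0.59+0j), (-0.15+0.41j), (-0.15-0.41j)]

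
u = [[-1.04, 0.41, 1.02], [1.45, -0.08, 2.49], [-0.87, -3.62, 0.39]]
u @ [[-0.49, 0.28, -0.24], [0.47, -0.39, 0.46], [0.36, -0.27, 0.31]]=[[1.07, -0.73, 0.75],  [0.15, -0.24, 0.39],  [-1.13, 1.06, -1.34]]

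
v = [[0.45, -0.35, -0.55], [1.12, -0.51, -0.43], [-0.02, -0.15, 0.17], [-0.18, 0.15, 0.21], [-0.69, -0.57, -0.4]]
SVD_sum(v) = [[0.61, -0.25, -0.29], [1.10, -0.46, -0.52], [-0.03, 0.01, 0.01], [-0.24, 0.1, 0.11], [-0.19, 0.08, 0.09]] + [[-0.15, -0.19, -0.16], [0.01, 0.02, 0.01], [-0.01, -0.01, -0.01], [0.06, 0.08, 0.06], [-0.5, -0.62, -0.52]] + [[-0.01,0.09,-0.10],[0.01,-0.07,0.07],[0.01,-0.15,0.17],[0.00,-0.03,0.03],[0.0,-0.03,0.03]]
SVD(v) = [[-0.47, 0.29, 0.48], [-0.85, -0.02, -0.35], [0.02, 0.01, -0.78], [0.19, -0.12, -0.14], [0.15, 0.95, -0.16]] @ diag([1.5319323702553542, 1.0040107860820306, 0.2895609683551228]) @ [[-0.85,0.35,0.40], [-0.53,-0.65,-0.55], [-0.06,0.68,-0.73]]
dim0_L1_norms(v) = [2.46, 1.73, 1.76]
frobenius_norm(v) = 1.85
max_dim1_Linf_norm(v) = 1.12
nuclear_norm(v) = 2.83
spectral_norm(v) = 1.53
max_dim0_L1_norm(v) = 2.46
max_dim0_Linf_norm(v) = 1.12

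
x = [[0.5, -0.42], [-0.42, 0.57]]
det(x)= 0.109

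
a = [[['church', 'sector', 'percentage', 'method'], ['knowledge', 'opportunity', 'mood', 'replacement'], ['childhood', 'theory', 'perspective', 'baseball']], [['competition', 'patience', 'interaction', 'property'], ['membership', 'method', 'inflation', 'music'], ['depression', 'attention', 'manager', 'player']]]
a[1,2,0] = 'depression'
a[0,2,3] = 'baseball'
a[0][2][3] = 'baseball'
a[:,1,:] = [['knowledge', 'opportunity', 'mood', 'replacement'], ['membership', 'method', 'inflation', 'music']]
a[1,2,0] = 'depression'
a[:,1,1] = ['opportunity', 'method']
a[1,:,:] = [['competition', 'patience', 'interaction', 'property'], ['membership', 'method', 'inflation', 'music'], ['depression', 'attention', 'manager', 'player']]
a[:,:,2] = [['percentage', 'mood', 'perspective'], ['interaction', 'inflation', 'manager']]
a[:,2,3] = ['baseball', 'player']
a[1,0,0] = 'competition'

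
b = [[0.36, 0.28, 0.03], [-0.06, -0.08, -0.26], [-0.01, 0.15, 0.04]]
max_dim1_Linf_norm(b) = 0.36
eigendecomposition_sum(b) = [[(0.34+0j), 0.18+0.00j, -0.13-0.00j],[-0.03+0.00j, -0.02+0.00j, (0.01+0j)],[(-0.03+0j), (-0.02+0j), (0.01+0j)]] + [[(0.01-0j), (0.05-0.06j), (0.08+0.04j)], [(-0.01+0.01j), (-0.03+0.11j), (-0.14-0.01j)], [(0.01+0.01j), 0.08+0.01j, (0.01+0.1j)]] + [[0.01+0.00j, (0.05+0.06j), (0.08-0.04j)], [-0.01-0.01j, -0.03-0.11j, (-0.14+0.01j)], [0.01-0.01j, (0.08-0.01j), (0.01-0.1j)]]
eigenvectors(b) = [[(0.99+0j), (0.42+0.2j), (0.42-0.2j)], [(-0.09+0j), -0.71+0.00j, -0.71-0.00j], [-0.08+0.00j, (0.11+0.52j), 0.11-0.52j]]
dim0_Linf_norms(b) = [0.36, 0.28, 0.26]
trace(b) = 0.32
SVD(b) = [[-0.92, -0.36, -0.14], [0.33, -0.92, 0.22], [-0.21, 0.15, 0.97]] @ diag([0.4860582354382625, 0.24661317876917038, 0.11674472930290228]) @ [[-0.72, -0.65, -0.25], [-0.31, -0.02, 0.95], [-0.62, 0.76, -0.19]]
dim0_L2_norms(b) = [0.37, 0.33, 0.26]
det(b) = 0.01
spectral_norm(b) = 0.49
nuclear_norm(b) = 0.85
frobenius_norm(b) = 0.56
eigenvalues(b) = [(0.33+0j), (-0.01+0.21j), (-0.01-0.21j)]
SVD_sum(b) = [[0.32, 0.29, 0.11], [-0.12, -0.10, -0.04], [0.07, 0.06, 0.03]] + [[0.03,0.00,-0.08], [0.07,0.0,-0.22], [-0.01,-0.00,0.04]] + [[0.01, -0.01, 0.0],  [-0.02, 0.02, -0.00],  [-0.07, 0.09, -0.02]]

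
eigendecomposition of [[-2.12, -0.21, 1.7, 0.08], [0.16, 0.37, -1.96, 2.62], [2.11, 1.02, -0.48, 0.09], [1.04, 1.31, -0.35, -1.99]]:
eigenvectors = [[-0.05-0.28j, -0.05+0.28j, 0.59+0.00j, 0.50+0.00j], [(0.74+0j), (0.74-0j), 0.18+0.00j, (-0.66+0j)], [0.14-0.52j, 0.14+0.52j, -0.45+0.00j, -0.22+0.00j], [(0.26-0.12j), (0.26+0.12j), -0.65+0.00j, 0.52+0.00j]]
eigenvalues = [(0.92+0.91j), (0.92-0.91j), (-3.56+0j), (-2.49+0j)]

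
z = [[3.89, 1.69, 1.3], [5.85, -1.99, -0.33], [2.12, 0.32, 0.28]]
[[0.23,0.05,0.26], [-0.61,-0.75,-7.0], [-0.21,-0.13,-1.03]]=z@[[-0.22, -0.11, -0.82], [-0.61, -0.01, 0.85], [1.63, 0.38, 1.55]]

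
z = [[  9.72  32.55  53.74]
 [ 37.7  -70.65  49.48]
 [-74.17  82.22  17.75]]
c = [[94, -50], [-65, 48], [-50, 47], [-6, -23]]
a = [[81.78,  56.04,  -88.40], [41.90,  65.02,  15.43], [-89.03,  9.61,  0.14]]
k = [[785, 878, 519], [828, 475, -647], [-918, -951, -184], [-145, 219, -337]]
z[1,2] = 49.48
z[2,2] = 17.75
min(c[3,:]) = -23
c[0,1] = -50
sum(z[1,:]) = 16.529999999999994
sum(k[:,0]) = 550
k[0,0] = 785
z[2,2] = 17.75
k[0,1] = 878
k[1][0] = 828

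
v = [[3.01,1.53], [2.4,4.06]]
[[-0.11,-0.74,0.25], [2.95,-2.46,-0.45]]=v @ [[-0.58, 0.09, 0.2],[1.07, -0.66, -0.23]]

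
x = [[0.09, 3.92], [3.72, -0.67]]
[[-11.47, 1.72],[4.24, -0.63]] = x @ [[0.61,-0.09], [-2.94,0.44]]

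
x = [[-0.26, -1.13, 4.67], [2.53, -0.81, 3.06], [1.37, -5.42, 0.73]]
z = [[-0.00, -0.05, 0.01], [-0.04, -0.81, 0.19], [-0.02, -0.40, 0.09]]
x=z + [[-0.26, -1.08, 4.66], [2.57, 0.0, 2.87], [1.39, -5.02, 0.64]]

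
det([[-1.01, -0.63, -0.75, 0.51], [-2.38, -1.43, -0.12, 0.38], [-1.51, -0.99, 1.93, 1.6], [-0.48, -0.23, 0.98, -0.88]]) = 0.014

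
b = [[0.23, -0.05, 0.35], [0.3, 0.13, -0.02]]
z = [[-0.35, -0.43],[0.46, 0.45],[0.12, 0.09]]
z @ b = [[-0.21, -0.04, -0.11], [0.24, 0.04, 0.15], [0.05, 0.01, 0.04]]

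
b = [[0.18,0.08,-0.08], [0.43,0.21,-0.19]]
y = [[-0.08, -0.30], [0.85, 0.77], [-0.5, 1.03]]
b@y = [[0.09, -0.07], [0.24, -0.16]]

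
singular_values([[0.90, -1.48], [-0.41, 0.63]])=[1.89, 0.02]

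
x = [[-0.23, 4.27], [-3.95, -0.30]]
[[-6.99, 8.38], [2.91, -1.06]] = x @ [[-0.61,  0.12], [-1.67,  1.97]]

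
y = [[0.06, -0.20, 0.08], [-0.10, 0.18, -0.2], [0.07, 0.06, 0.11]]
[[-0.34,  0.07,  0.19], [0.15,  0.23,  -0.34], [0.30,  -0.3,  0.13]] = y @ [[0.76, 0.72, 0.26], [2.32, -1.14, -0.37], [0.96, -2.53, 1.22]]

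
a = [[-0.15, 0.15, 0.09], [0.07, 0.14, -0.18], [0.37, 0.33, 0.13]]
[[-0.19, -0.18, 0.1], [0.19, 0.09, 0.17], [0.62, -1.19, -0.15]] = a @ [[1.47, -1.32, -0.61], [0.32, -1.32, 0.55], [-0.21, -2.03, -0.78]]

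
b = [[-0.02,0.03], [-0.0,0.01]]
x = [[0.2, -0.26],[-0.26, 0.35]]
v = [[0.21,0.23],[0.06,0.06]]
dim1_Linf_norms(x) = [0.26, 0.35]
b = v @ x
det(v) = -0.00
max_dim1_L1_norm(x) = 0.61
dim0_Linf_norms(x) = [0.26, 0.35]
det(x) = 0.00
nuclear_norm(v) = 0.33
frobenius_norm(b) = 0.04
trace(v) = 0.27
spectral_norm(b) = 0.04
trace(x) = 0.55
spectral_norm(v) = 0.32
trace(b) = -0.01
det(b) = -0.00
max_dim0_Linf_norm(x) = 0.35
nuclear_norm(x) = 0.55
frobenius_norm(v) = 0.32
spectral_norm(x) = 0.55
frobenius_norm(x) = 0.55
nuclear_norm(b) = 0.04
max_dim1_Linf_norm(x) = 0.35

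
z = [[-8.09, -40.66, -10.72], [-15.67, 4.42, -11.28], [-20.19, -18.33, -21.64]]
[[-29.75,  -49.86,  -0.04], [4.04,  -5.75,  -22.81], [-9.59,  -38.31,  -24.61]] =z @[[0.47, -0.13, 1.07], [0.82, 0.97, -0.32], [-0.69, 1.07, 0.41]]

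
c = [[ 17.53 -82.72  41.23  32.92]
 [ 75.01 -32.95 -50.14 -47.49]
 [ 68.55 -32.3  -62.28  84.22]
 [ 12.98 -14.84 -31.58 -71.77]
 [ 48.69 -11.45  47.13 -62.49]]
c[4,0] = 48.69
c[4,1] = -11.45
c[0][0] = 17.53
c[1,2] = -50.14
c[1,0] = 75.01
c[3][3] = -71.77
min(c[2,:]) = -62.28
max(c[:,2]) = 47.13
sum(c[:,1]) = -174.26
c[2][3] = 84.22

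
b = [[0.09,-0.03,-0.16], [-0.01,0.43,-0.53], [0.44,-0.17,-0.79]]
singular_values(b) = [1.04, 0.52, 0.0]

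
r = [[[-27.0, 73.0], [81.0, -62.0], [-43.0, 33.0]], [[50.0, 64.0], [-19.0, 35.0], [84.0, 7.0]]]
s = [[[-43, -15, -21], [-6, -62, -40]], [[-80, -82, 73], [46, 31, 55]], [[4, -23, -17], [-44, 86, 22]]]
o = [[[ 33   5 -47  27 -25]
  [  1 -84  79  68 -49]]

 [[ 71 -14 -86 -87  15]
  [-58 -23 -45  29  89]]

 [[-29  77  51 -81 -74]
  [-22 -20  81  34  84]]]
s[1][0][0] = -80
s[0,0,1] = -15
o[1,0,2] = -86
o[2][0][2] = 51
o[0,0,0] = 33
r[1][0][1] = 64.0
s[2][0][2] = -17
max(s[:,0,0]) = 4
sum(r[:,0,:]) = 160.0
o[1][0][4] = 15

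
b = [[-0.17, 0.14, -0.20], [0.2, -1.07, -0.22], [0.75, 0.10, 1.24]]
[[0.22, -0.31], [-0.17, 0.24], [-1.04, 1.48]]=b@[[-0.66, 0.94], [0.13, -0.18], [-0.45, 0.64]]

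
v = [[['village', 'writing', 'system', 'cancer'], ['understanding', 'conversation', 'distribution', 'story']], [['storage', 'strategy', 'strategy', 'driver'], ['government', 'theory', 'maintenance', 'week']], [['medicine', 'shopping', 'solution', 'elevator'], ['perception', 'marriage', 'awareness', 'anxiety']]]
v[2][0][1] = 'shopping'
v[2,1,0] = 'perception'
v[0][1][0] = 'understanding'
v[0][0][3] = 'cancer'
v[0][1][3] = 'story'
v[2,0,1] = 'shopping'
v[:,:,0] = [['village', 'understanding'], ['storage', 'government'], ['medicine', 'perception']]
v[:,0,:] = [['village', 'writing', 'system', 'cancer'], ['storage', 'strategy', 'strategy', 'driver'], ['medicine', 'shopping', 'solution', 'elevator']]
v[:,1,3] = ['story', 'week', 'anxiety']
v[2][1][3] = 'anxiety'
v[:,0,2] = ['system', 'strategy', 'solution']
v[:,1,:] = [['understanding', 'conversation', 'distribution', 'story'], ['government', 'theory', 'maintenance', 'week'], ['perception', 'marriage', 'awareness', 'anxiety']]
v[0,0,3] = 'cancer'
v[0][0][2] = 'system'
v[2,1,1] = 'marriage'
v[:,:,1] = [['writing', 'conversation'], ['strategy', 'theory'], ['shopping', 'marriage']]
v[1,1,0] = 'government'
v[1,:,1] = ['strategy', 'theory']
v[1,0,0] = 'storage'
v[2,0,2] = 'solution'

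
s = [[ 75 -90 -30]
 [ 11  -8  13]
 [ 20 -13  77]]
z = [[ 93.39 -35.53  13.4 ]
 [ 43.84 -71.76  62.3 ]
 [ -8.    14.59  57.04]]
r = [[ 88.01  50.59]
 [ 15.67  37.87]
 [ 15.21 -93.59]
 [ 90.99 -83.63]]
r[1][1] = 37.87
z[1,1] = -71.76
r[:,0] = [88.01, 15.67, 15.21, 90.99]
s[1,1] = -8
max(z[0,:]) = 93.39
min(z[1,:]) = -71.76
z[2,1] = 14.59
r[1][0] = 15.67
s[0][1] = -90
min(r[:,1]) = -93.59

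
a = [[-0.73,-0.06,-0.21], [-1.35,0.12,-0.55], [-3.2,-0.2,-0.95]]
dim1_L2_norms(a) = [0.76, 1.46, 3.34]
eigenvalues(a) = [-1.77, 0.01, 0.2]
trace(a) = -1.56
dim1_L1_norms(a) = [1.0, 2.02, 4.35]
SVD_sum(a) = [[-0.73, -0.03, -0.23], [-1.38, -0.06, -0.43], [-3.19, -0.13, -1.0]] + [[-0.00, -0.03, 0.02], [0.03, 0.18, -0.12], [-0.01, -0.07, 0.05]] + [[0.0,-0.0,-0.00], [0.0,-0.0,-0.00], [-0.0,0.0,0.00]]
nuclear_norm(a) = 3.96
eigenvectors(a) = [[0.2,0.27,0.07], [0.4,-0.57,-1.0], [0.89,-0.77,-0.01]]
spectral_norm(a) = 3.72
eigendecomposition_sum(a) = [[-0.73, -0.05, -0.22], [-1.45, -0.09, -0.43], [-3.19, -0.20, -0.95]] + [[0.00, 0.00, -0.0], [-0.01, -0.0, 0.00], [-0.01, -0.0, 0.00]] + [[-0.01,-0.01,0.01], [0.11,0.21,-0.12], [0.00,0.0,-0.00]]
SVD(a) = [[-0.20, 0.15, -0.97], [-0.39, -0.92, -0.06], [-0.9, 0.36, 0.25]] @ diag([3.7212928043332467, 0.23339189475632965, 0.0028439197699303594]) @ [[0.95, 0.04, 0.3], [-0.14, -0.82, 0.55], [-0.27, 0.57, 0.78]]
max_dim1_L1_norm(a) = 4.35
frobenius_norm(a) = 3.73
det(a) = -0.00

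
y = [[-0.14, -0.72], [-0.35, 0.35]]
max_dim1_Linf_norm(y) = 0.72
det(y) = -0.30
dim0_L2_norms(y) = [0.38, 0.8]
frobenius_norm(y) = 0.88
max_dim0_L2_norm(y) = 0.8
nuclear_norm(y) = 1.18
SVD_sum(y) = [[0.03, -0.71],[-0.02, 0.36]] + [[-0.17, -0.01], [-0.33, -0.01]]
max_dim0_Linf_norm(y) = 0.72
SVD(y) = [[-0.89, 0.46],[0.46, 0.89]] @ diag([0.8011505886588173, 0.37570964093516457]) @ [[-0.04, 1.00], [-1.00, -0.04]]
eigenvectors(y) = [[-0.92,0.67], [-0.4,-0.74]]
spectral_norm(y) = 0.80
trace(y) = 0.21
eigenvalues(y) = [-0.45, 0.66]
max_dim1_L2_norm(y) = 0.73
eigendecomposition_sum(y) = [[-0.33, -0.29], [-0.14, -0.13]] + [[0.19, -0.43], [-0.21, 0.48]]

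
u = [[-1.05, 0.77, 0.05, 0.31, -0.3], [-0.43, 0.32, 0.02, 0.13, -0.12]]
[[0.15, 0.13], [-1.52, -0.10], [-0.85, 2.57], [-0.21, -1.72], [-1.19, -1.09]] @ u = [[-0.21, 0.16, 0.01, 0.06, -0.06], [1.64, -1.20, -0.08, -0.48, 0.47], [-0.21, 0.17, 0.01, 0.07, -0.05], [0.96, -0.71, -0.04, -0.29, 0.27], [1.72, -1.27, -0.08, -0.51, 0.49]]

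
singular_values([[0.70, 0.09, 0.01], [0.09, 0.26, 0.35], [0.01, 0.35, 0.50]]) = [0.79, 0.66, 0.0]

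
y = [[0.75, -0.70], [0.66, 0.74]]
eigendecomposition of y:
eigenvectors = [[0.72+0.00j,0.72-0.00j], [(0.01-0.7j),0.01+0.70j]]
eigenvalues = [(0.74+0.68j), (0.74-0.68j)]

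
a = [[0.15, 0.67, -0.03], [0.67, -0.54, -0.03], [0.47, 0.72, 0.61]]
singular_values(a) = [1.21, 0.86, 0.34]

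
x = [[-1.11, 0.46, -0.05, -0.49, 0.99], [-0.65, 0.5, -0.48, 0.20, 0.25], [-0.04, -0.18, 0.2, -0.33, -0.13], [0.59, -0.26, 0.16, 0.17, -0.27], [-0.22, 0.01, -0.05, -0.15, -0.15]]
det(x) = 0.00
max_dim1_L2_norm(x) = 1.63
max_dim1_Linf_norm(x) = 1.11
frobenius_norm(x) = 2.12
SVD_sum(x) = [[-1.17, 0.57, -0.26, -0.31, 0.84], [-0.60, 0.29, -0.13, -0.16, 0.43], [0.05, -0.03, 0.01, 0.01, -0.04], [0.53, -0.26, 0.12, 0.14, -0.38], [-0.09, 0.04, -0.02, -0.02, 0.06]] + [[0.0, -0.12, 0.19, -0.22, 0.06],[-0.01, 0.21, -0.33, 0.39, -0.11],[0.0, -0.14, 0.23, -0.27, 0.07],[0.00, -0.01, 0.02, -0.02, 0.01],[0.0, -0.01, 0.02, -0.03, 0.01]] + [[0.05,  0.01,  0.02,  0.04,  0.09], [-0.04,  -0.01,  -0.02,  -0.03,  -0.07], [-0.1,  -0.01,  -0.04,  -0.07,  -0.17], [0.06,  0.01,  0.02,  0.05,  0.10], [-0.13,  -0.02,  -0.05,  -0.1,  -0.22]] + [[0.0,0.00,0.00,-0.0,-0.00], [0.00,0.0,0.0,-0.0,-0.0], [0.0,0.00,0.0,-0.0,-0.00], [0.00,0.00,0.0,-0.0,-0.0], [-0.00,-0.0,-0.0,0.0,0.0]] + [[-0.00, -0.00, 0.00, 0.0, -0.00], [-0.00, -0.0, 0.00, 0.00, -0.0], [0.0, 0.00, -0.0, -0.00, 0.00], [-0.00, -0.00, 0.0, 0.00, -0.0], [-0.00, -0.0, 0.0, 0.0, -0.00]]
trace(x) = -0.39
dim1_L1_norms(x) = [3.1, 2.08, 0.88, 1.45, 0.58]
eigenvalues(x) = [(-0.38+0.44j), (-0.38-0.44j), (0.36+0j), (0.01+0j), (0.01-0j)]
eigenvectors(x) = [[-0.72+0.00j, (-0.72-0j), (-0.35+0j), (-0.32-0.15j), (-0.32+0.15j)], [-0.46-0.23j, -0.46+0.23j, (-0.8+0j), (-0.78+0j), -0.78-0.00j], [(0.01-0.02j), (0.01+0.02j), 0.37+0.00j, (-0.16+0.26j), (-0.16-0.26j)], [(0.39+0.13j), 0.39-0.13j, 0.30+0.00j, (0.31+0.2j), 0.31-0.20j], [-0.13-0.15j, (-0.13+0.15j), 0.01+0.00j, 0.15-0.06j, 0.15+0.06j]]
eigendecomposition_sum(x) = [[(-0.58+0.04j),0.15+0.09j,(0.08+0.2j),(-0.4+0j),(0.47+0.75j)],[-0.38-0.16j,(0.07+0.1j),-0.01+0.15j,-0.26-0.13j,(0.06+0.63j)],[(0.01-0.02j),-0.01+0.00j,(-0.01-0j),(0.01-0.01j),-0.03+0.00j],[(0.32+0.09j),-0.06-0.07j,(-0-0.12j),(0.21+0.07j),-0.11-0.48j],[(-0.11-0.11j),(0.01+0.05j),-0.03+0.05j,-0.07-0.08j,-0.08+0.23j]] + [[(-0.58-0.04j),(0.15-0.09j),0.08-0.20j,-0.40-0.00j,(0.47-0.75j)],  [-0.38+0.16j,0.07-0.10j,(-0.01-0.15j),-0.26+0.13j,0.06-0.63j],  [0.01+0.02j,(-0.01-0j),-0.01+0.00j,0.01+0.01j,-0.03-0.00j],  [(0.32-0.09j),-0.06+0.07j,-0.00+0.12j,0.21-0.07j,-0.11+0.48j],  [(-0.11+0.11j),0.01-0.05j,(-0.03-0.05j),-0.07+0.08j,(-0.08-0.23j)]] + [[(0.06-0j),  0.16+0.00j,  (-0.2-0j),  (0.33+0j),  0.07+0.00j],[(0.13-0j),  0.37+0.00j,  -0.45-0.00j,  (0.74+0j),  (0.15+0j)],[-0.06+0.00j,  -0.17-0.00j,  (0.21+0j),  (-0.35-0j),  -0.07-0.00j],[(-0.05+0j),  -0.14-0.00j,  0.17+0.00j,  (-0.27-0j),  -0.05-0.00j],[(-0+0j),  (-0.01-0j),  (0.01+0j),  (-0.01-0j),  (-0-0j)]] + [[(-0+0j),(-0+0j),0.00+0.00j,(-0.01+0j),-0.00-0.00j], [-0.00+0.00j,-0.00+0.00j,0j,(-0.01+0.01j),-0.01+0.00j], [(-0+0j),0j,0.00+0.00j,0.00+0.01j,-0.00+0.00j], [0j,-0j,0.00-0.00j,(0.01-0j),0j], [-0j,-0j,(-0-0j),0.00-0.00j,0.00-0.00j]] + [[(-0-0j), (-0-0j), 0.00-0.00j, (-0.01-0j), -0.00+0.00j],[(-0-0j), -0.00-0.00j, 0.00-0.00j, (-0.01-0.01j), (-0.01-0j)],[(-0-0j), 0.00-0.00j, -0j, 0.00-0.01j, (-0-0j)],[0.00-0.00j, 0.00+0.00j, 0j, 0.01+0.00j, -0j],[0j, 0.00+0.00j, (-0+0j), 0j, 0j]]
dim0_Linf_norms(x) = [1.11, 0.5, 0.48, 0.49, 0.99]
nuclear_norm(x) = 3.11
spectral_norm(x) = 1.94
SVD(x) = [[-0.82, 0.42, 0.29, 0.01, -0.25], [-0.42, -0.75, -0.23, 0.45, -0.10], [0.04, 0.51, -0.52, 0.66, 0.17], [0.37, 0.04, 0.33, 0.4, -0.77], [-0.06, 0.05, -0.7, -0.44, -0.56]] @ diag([1.9428412502496888, 0.7568146727299679, 0.40407331232585936, 0.004294219280173031, 0.0023969596659419974]) @ [[0.73, -0.36, 0.16, 0.20, -0.52],  [0.01, -0.37, 0.59, -0.69, 0.19],  [0.46, 0.06, 0.19, 0.35, 0.79],  [0.11, 0.8, 0.54, -0.04, -0.24],  [0.49, 0.30, -0.56, -0.59, 0.09]]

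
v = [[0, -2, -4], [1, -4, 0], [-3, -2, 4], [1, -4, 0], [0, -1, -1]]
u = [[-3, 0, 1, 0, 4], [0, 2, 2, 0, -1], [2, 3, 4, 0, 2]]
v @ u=[[-8, -16, -20, 0, -6], [-3, -8, -7, 0, 8], [17, 8, 9, 0, -2], [-3, -8, -7, 0, 8], [-2, -5, -6, 0, -1]]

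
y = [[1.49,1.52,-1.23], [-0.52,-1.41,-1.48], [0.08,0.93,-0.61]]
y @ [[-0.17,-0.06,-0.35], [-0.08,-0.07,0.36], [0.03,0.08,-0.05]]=[[-0.41, -0.29, 0.09],[0.16, 0.01, -0.25],[-0.11, -0.12, 0.34]]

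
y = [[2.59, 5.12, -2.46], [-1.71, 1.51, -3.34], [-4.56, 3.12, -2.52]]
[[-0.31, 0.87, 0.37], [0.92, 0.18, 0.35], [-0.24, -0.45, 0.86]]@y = [[-3.98, 0.88, -3.08], [0.48, 6.07, -3.75], [-3.77, 0.77, -0.07]]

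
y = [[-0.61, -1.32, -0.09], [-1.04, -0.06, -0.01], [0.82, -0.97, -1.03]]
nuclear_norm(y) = 3.82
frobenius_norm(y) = 2.43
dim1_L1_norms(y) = [2.02, 1.11, 2.82]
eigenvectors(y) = [[-0.54, 0.80, -0.1], [0.63, 0.57, -0.10], [-0.56, -0.21, 0.99]]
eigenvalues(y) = [0.84, -1.52, -1.02]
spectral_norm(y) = 1.83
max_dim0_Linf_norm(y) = 1.32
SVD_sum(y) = [[0.26, -0.80, -0.48], [-0.06, 0.19, 0.11], [0.42, -1.26, -0.76]] + [[-0.95, -0.44, 0.20],  [-0.85, -0.39, 0.18],  [0.47, 0.22, -0.10]] + [[0.08, -0.09, 0.19], [-0.13, 0.14, -0.3], [-0.07, 0.08, -0.16]]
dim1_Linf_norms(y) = [1.32, 1.04, 1.03]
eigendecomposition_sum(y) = [[0.32, -0.46, -0.01], [-0.37, 0.53, 0.02], [0.33, -0.48, -0.01]] + [[-0.91, -0.94, -0.18], [-0.64, -0.67, -0.13], [0.24, 0.25, 0.05]] + [[-0.02,0.08,0.11], [-0.02,0.07,0.11], [0.24,-0.75,-1.07]]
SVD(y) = [[0.53, -0.70, 0.48], [-0.12, -0.62, -0.77], [0.84, 0.35, -0.42]] @ diag([1.8276426475251508, 1.5247750877855646, 0.46570729499952584]) @ [[0.27, -0.82, -0.5], [0.89, 0.41, -0.19], [0.36, -0.39, 0.85]]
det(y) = 1.30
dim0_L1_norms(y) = [2.47, 2.35, 1.13]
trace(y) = -1.70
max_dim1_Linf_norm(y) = 1.32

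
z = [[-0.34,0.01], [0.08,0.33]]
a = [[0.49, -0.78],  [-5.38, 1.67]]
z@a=[[-0.22,0.28], [-1.74,0.49]]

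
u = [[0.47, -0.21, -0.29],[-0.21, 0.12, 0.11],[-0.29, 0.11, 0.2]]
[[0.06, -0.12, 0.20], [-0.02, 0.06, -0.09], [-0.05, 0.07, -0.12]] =u @[[-0.30, 0.06, 0.13],[-0.15, 0.44, -0.24],[-0.59, 0.18, -0.29]]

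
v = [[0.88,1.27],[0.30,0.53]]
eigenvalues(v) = [1.35, 0.06]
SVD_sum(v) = [[0.86, 1.28],[0.34, 0.50]] + [[0.02, -0.01], [-0.04, 0.03]]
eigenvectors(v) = [[0.94, -0.84], [0.34, 0.54]]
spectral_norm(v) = 1.66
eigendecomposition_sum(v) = [[0.86,1.33], [0.31,0.49]] + [[0.02, -0.06], [-0.01, 0.04]]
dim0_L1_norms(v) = [1.18, 1.8]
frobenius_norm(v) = 1.66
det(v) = 0.09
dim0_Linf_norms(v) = [0.88, 1.27]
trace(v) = 1.41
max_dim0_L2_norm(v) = 1.38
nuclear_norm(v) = 1.71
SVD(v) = [[-0.93, -0.37], [-0.37, 0.93]] @ diag([1.6599859296181632, 0.05144621919755913]) @ [[-0.56, -0.83], [-0.83, 0.56]]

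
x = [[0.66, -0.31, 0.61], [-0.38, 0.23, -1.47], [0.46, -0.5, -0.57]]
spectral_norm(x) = 1.77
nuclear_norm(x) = 2.86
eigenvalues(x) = [1.31, 0.16, -1.15]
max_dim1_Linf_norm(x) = 1.47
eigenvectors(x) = [[-0.64, 0.63, -0.11], [0.69, 0.77, 0.71], [-0.34, -0.13, 0.70]]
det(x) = -0.24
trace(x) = 0.32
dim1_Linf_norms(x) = [0.66, 1.47, 0.57]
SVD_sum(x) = [[0.26, -0.12, 0.77], [-0.48, 0.22, -1.44], [-0.10, 0.05, -0.3]] + [[0.34, -0.28, -0.15],[0.06, -0.05, -0.03],[0.6, -0.49, -0.28]] + [[0.07, 0.08, -0.01], [0.04, 0.06, -0.01], [-0.04, -0.05, 0.01]]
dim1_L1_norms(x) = [1.58, 2.08, 1.53]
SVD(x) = [[-0.47, -0.49, -0.74],[0.87, -0.08, -0.49],[0.18, -0.87, 0.46]] @ diag([1.7685591276873245, 0.9484871017773876, 0.14515794720159497]) @ [[-0.31, 0.14, -0.94], [-0.73, 0.60, 0.33], [-0.61, -0.79, 0.08]]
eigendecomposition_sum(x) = [[0.60, -0.41, 0.52], [-0.64, 0.44, -0.55], [0.32, -0.22, 0.27]] + [[0.08, 0.06, -0.04], [0.1, 0.07, -0.05], [-0.02, -0.01, 0.01]] + [[-0.03, 0.04, 0.14], [0.16, -0.28, -0.87], [0.16, -0.27, -0.85]]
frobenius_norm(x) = 2.01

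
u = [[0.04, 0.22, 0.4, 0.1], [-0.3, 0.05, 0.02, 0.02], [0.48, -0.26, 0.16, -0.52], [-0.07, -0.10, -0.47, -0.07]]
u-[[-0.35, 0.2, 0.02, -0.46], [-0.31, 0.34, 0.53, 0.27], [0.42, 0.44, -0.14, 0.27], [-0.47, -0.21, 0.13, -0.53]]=[[0.39, 0.02, 0.38, 0.56], [0.01, -0.29, -0.51, -0.25], [0.06, -0.70, 0.3, -0.79], [0.40, 0.11, -0.6, 0.46]]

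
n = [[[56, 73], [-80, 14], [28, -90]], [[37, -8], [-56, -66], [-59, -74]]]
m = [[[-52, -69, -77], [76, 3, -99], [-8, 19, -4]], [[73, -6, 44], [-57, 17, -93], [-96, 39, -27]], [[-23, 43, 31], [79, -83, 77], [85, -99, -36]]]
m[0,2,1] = 19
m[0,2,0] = -8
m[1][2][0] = -96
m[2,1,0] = 79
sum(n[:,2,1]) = -164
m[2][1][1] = -83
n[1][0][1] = -8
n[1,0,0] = 37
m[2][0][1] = 43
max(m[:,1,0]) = 79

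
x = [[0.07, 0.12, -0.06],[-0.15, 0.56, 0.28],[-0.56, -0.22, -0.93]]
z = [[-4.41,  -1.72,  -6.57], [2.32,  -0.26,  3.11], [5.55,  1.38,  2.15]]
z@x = [[3.63, -0.05, 5.89], [-1.54, -0.55, -3.1], [-1.02, 0.97, -1.95]]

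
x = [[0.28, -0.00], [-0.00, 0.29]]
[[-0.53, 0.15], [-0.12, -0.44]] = x@ [[-1.91, 0.53], [-0.41, -1.51]]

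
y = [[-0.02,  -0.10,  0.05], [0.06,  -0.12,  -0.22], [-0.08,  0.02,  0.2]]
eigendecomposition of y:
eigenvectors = [[0.6, -0.81, 0.72],[-0.46, 0.33, 0.68],[0.66, -0.48, 0.15]]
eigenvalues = [0.11, 0.05, -0.1]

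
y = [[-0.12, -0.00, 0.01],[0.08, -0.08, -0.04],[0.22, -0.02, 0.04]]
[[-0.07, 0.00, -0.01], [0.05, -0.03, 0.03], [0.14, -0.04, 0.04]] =y@[[0.62, -0.06, 0.12], [-0.06, 0.53, -0.35], [0.12, -0.35, 0.25]]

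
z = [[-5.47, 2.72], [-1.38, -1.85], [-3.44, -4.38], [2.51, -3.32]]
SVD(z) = [[-0.84, 0.01], [-0.06, -0.37], [-0.17, -0.88], [0.51, -0.31]] @ diag([7.255974895054571, 6.191730640324868]) @ [[0.90, -0.43], [0.43, 0.90]]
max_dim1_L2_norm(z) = 6.11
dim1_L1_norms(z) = [8.19, 3.23, 7.82, 5.83]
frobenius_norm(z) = 9.54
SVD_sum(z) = [[-5.5,2.65], [-0.4,0.19], [-1.08,0.52], [3.34,-1.6]] + [[0.03, 0.07], [-0.98, -2.04], [-2.36, -4.90], [-0.83, -1.72]]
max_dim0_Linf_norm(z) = 5.47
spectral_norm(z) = 7.26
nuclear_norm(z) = 13.45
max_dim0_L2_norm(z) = 7.07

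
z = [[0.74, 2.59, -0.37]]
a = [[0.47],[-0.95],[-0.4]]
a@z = [[0.35, 1.22, -0.17],  [-0.70, -2.46, 0.35],  [-0.3, -1.04, 0.15]]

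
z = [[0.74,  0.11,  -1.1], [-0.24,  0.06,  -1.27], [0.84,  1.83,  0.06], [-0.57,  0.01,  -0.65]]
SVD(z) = [[-0.29, 0.58, -0.69], [-0.04, 0.70, 0.30], [-0.95, -0.16, 0.26], [0.1, 0.37, 0.61]] @ diag([2.081375800101707, 1.7985191648143004, 0.826198276775405]) @ [[-0.51,-0.85,0.12], [-0.05,-0.1,-0.99], [-0.86,0.51,-0.01]]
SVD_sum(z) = [[0.30, 0.51, -0.07], [0.04, 0.06, -0.01], [1.01, 1.69, -0.23], [-0.11, -0.18, 0.02]] + [[-0.05, -0.11, -1.04], [-0.06, -0.13, -1.26], [0.01, 0.03, 0.29], [-0.03, -0.07, -0.67]] + [[0.49, -0.29, 0.01], [-0.22, 0.13, -0.00], [-0.18, 0.11, -0.00], [-0.43, 0.26, -0.01]]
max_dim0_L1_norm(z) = 3.08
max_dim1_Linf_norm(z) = 1.83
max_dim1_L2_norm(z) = 2.01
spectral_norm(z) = 2.08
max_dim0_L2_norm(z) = 1.83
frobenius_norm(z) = 2.87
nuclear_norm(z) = 4.71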